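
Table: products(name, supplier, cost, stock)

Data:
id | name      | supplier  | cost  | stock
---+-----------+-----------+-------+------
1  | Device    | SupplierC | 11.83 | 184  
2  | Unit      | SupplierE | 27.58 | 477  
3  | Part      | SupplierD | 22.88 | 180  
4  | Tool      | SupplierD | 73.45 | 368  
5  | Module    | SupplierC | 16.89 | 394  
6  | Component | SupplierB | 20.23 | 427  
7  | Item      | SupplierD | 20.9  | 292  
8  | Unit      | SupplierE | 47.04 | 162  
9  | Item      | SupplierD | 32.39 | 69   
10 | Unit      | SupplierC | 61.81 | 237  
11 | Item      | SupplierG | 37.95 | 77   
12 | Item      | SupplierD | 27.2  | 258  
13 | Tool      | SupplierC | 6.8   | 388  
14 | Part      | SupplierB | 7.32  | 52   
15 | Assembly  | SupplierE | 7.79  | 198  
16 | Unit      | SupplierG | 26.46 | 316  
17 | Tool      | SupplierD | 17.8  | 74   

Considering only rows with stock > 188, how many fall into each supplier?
SELECT supplier, COUNT(*)
FROM products
WHERE stock > 188
GROUP BY supplier

Note: WHERE filters rows before grouping.

Result:
  SupplierB: 1
  SupplierC: 3
  SupplierD: 3
  SupplierE: 2
  SupplierG: 1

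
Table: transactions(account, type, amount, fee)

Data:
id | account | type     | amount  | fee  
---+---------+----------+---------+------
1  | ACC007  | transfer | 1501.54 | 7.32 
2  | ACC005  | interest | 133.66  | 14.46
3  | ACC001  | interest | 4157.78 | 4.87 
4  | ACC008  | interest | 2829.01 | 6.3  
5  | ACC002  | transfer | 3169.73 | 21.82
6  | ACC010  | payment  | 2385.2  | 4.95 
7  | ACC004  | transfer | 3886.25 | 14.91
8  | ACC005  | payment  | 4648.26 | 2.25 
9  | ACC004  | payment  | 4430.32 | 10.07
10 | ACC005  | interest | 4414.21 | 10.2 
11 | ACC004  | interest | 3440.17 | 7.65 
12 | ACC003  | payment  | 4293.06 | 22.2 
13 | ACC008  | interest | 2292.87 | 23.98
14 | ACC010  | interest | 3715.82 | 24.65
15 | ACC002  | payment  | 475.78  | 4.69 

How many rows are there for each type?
SELECT type, COUNT(*) as count
FROM transactions
GROUP BY type

Result:
  interest: 7
  payment: 5
  transfer: 3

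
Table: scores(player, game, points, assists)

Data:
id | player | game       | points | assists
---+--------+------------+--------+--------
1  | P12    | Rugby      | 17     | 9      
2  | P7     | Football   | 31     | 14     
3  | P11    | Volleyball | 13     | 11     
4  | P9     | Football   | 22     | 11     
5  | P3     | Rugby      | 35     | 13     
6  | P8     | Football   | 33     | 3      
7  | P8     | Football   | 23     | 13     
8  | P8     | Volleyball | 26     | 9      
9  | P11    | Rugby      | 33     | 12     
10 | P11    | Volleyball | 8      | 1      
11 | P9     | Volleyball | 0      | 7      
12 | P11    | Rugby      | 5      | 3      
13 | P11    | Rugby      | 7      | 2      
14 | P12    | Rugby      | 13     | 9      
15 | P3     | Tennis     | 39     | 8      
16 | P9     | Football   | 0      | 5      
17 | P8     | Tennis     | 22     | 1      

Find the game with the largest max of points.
SELECT game, MAX(points) as val
FROM scores
GROUP BY game
ORDER BY val DESC
LIMIT 1

Result: Tennis with max(points) = 39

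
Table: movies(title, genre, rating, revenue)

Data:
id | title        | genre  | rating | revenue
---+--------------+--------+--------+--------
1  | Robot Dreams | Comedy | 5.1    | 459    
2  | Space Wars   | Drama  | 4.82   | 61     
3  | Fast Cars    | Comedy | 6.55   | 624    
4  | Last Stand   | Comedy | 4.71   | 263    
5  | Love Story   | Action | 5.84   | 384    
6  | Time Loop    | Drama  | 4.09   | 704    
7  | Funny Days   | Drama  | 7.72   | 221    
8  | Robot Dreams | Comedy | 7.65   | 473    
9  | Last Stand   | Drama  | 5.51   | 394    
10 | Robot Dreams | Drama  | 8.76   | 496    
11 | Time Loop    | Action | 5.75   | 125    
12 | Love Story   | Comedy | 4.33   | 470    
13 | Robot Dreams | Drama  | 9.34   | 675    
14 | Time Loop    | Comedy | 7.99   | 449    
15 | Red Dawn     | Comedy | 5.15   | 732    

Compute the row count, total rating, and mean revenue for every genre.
SELECT genre,
       COUNT(*) as cnt,
       SUM(rating) as total_rating,
       AVG(revenue) as avg_revenue
FROM movies
GROUP BY genre

Result:
  Action: 2 records, 11.59 total rating, 254.50 avg revenue
  Comedy: 7 records, 41.48 total rating, 495.71 avg revenue
  Drama: 6 records, 40.24 total rating, 425.17 avg revenue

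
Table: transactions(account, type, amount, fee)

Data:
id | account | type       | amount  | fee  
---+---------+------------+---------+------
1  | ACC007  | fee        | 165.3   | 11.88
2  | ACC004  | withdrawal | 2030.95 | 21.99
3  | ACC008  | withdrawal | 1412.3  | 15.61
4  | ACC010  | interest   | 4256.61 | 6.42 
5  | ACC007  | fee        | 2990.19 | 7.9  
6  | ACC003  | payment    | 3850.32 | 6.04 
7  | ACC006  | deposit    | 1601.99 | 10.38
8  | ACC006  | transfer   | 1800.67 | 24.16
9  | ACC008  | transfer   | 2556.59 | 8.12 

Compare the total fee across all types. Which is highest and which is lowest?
SELECT type, SUM(fee)
FROM transactions
GROUP BY type
ORDER BY SUM(fee)

All groups:
  payment: 6.04
  interest: 6.42
  deposit: 10.38
  fee: 19.78
  transfer: 32.28
  withdrawal: 37.60

Highest: withdrawal (37.60)
Lowest: payment (6.04)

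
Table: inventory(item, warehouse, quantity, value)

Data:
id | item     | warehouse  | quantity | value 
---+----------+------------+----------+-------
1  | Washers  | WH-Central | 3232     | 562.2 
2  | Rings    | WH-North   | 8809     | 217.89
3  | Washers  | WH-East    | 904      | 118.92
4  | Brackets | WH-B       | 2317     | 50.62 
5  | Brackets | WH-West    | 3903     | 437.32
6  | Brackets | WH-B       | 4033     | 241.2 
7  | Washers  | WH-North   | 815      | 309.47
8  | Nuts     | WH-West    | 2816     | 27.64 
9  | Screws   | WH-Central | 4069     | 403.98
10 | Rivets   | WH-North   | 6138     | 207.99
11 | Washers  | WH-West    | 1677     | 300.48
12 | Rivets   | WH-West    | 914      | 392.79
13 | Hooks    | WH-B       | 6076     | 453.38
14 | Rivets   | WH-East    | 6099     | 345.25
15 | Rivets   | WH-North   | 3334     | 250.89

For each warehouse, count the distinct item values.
SELECT warehouse, COUNT(DISTINCT item)
FROM inventory
GROUP BY warehouse

Result:
  WH-B: 2 distinct
  WH-Central: 2 distinct
  WH-East: 2 distinct
  WH-North: 3 distinct
  WH-West: 4 distinct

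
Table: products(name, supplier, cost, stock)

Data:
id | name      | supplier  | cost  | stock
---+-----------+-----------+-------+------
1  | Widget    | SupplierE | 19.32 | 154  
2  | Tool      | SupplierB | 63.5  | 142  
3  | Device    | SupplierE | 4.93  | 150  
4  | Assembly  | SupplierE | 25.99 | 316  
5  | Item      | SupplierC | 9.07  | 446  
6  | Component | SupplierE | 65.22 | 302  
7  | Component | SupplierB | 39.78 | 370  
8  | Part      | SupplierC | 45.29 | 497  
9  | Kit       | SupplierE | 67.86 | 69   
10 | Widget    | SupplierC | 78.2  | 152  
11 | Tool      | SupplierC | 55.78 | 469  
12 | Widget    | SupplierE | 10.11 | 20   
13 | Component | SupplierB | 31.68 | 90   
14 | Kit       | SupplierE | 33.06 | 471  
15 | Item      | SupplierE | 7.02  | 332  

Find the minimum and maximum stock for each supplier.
SELECT supplier, MIN(stock), MAX(stock)
FROM products
GROUP BY supplier

Result:
  SupplierB: min=90, max=370
  SupplierC: min=152, max=497
  SupplierE: min=20, max=471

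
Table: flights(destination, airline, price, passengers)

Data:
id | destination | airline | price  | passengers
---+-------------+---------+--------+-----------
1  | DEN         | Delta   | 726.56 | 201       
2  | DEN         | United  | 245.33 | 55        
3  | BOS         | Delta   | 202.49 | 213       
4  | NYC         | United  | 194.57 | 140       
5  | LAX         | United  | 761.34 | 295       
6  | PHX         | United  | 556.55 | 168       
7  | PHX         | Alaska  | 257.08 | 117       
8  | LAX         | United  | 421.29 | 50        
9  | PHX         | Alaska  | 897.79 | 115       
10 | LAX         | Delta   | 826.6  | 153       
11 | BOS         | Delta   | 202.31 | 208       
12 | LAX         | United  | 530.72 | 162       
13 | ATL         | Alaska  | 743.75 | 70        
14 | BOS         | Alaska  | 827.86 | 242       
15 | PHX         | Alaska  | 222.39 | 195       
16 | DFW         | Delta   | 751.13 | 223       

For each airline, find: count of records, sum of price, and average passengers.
SELECT airline,
       COUNT(*) as cnt,
       SUM(price) as total_price,
       AVG(passengers) as avg_passengers
FROM flights
GROUP BY airline

Result:
  Alaska: 5 records, 2948.87 total price, 147.80 avg passengers
  Delta: 5 records, 2709.09 total price, 199.60 avg passengers
  United: 6 records, 2709.80 total price, 145.00 avg passengers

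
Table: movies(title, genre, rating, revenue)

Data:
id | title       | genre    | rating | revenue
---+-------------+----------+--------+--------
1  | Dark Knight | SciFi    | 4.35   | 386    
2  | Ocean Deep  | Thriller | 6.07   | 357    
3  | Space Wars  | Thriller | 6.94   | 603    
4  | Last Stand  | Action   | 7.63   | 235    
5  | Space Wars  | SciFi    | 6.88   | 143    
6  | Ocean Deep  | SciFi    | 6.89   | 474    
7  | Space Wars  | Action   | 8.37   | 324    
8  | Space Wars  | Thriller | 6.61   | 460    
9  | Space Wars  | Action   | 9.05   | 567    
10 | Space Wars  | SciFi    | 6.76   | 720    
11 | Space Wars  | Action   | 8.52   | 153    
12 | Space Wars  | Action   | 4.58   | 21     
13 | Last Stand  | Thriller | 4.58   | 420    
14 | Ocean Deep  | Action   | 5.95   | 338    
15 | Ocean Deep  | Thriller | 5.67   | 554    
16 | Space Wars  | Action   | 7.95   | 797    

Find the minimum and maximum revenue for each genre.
SELECT genre, MIN(revenue), MAX(revenue)
FROM movies
GROUP BY genre

Result:
  Action: min=21, max=797
  SciFi: min=143, max=720
  Thriller: min=357, max=603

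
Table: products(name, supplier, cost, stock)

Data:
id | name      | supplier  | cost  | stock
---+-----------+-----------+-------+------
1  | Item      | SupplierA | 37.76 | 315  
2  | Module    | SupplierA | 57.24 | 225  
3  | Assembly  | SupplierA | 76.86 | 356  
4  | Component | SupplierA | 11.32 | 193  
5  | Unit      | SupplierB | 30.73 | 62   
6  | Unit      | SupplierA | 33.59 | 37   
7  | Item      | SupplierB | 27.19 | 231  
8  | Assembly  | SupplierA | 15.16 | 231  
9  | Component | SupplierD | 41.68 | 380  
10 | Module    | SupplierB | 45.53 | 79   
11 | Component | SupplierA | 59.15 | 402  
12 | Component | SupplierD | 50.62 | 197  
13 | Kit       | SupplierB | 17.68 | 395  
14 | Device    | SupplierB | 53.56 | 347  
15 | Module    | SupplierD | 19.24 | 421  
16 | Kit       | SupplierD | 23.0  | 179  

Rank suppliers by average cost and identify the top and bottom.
SELECT supplier, AVG(cost)
FROM products
GROUP BY supplier
ORDER BY AVG(cost)

All groups:
  SupplierD: 33.64
  SupplierB: 34.94
  SupplierA: 41.58

Highest: SupplierA (41.58)
Lowest: SupplierD (33.64)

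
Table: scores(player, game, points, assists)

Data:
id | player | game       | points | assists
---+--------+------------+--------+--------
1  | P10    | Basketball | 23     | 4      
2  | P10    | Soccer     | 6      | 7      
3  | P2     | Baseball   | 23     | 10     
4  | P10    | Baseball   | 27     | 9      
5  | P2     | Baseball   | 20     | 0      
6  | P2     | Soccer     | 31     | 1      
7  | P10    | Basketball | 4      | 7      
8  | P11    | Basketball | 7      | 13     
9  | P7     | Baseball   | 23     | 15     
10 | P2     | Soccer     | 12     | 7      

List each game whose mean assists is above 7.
SELECT game, AVG(assists)
FROM scores
GROUP BY game
HAVING AVG(assists) > 7

Result:
  Baseball: avg=8.50
  Basketball: avg=8.00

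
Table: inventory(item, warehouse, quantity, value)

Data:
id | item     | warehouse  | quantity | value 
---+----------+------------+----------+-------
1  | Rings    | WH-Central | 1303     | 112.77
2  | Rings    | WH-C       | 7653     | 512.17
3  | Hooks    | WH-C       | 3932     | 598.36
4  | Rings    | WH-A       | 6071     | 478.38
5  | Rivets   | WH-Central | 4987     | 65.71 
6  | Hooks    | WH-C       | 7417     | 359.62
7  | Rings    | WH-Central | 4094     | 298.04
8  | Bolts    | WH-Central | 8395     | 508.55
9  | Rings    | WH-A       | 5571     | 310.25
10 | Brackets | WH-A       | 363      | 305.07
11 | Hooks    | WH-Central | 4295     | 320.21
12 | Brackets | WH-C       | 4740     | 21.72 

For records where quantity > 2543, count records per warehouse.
SELECT warehouse, COUNT(*)
FROM inventory
WHERE quantity > 2543
GROUP BY warehouse

Note: WHERE filters rows before grouping.

Result:
  WH-A: 2
  WH-C: 4
  WH-Central: 4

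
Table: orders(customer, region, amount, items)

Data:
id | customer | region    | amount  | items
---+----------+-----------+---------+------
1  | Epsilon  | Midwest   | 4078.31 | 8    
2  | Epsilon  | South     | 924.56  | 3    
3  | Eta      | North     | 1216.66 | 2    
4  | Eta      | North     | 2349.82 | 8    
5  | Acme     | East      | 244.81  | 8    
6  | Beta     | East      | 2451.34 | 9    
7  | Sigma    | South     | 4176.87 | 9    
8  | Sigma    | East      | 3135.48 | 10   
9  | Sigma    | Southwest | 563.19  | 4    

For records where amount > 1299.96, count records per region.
SELECT region, COUNT(*)
FROM orders
WHERE amount > 1299.96
GROUP BY region

Note: WHERE filters rows before grouping.

Result:
  East: 2
  Midwest: 1
  North: 1
  South: 1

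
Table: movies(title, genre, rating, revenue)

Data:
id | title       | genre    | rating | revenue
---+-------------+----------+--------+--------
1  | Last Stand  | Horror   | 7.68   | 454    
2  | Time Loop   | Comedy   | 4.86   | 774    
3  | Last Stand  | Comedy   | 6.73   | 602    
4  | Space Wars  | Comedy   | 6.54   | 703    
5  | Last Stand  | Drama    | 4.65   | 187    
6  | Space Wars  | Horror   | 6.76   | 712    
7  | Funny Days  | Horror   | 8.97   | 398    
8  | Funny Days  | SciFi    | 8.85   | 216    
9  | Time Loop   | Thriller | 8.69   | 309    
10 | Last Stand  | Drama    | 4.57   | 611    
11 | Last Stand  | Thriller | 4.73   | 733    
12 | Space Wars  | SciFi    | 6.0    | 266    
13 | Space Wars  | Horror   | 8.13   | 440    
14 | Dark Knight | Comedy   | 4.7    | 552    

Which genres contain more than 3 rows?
SELECT genre, COUNT(*) as cnt
FROM movies
GROUP BY genre
HAVING COUNT(*) > 3

Result:
  Comedy: 4
  Horror: 4

Note: HAVING filters groups after aggregation, WHERE filters rows before.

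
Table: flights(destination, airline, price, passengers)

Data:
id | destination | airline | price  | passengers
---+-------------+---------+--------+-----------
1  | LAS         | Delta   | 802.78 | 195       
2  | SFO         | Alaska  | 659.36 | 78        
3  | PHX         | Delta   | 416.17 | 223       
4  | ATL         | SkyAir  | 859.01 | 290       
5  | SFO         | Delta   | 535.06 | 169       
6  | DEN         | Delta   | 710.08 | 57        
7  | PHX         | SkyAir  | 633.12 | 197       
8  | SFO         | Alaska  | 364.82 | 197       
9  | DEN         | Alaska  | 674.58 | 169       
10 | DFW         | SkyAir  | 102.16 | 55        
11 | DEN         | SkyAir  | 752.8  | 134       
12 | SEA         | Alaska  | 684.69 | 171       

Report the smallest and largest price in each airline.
SELECT airline, MIN(price), MAX(price)
FROM flights
GROUP BY airline

Result:
  Alaska: min=364.82, max=684.69
  Delta: min=416.17, max=802.78
  SkyAir: min=102.16, max=859.01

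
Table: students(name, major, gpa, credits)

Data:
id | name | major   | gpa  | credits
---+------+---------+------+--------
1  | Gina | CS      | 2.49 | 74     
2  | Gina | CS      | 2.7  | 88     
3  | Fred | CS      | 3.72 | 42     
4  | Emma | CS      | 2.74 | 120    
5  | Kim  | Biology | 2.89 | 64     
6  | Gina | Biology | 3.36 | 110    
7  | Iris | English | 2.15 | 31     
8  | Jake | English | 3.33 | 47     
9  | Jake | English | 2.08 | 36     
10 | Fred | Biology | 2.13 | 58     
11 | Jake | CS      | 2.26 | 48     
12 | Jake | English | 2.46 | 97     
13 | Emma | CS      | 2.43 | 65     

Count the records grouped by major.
SELECT major, COUNT(*) as count
FROM students
GROUP BY major

Result:
  Biology: 3
  CS: 6
  English: 4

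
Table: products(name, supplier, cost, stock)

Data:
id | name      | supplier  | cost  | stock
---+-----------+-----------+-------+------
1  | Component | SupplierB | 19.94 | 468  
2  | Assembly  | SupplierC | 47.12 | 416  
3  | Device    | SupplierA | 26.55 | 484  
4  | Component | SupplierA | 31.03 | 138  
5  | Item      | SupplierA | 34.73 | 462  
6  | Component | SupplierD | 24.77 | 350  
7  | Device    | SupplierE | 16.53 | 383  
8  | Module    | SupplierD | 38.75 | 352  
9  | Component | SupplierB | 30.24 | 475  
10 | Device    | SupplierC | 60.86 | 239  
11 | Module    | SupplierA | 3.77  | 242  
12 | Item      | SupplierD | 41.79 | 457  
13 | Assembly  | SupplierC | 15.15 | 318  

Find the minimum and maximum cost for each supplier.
SELECT supplier, MIN(cost), MAX(cost)
FROM products
GROUP BY supplier

Result:
  SupplierA: min=3.77, max=34.73
  SupplierB: min=19.94, max=30.24
  SupplierC: min=15.15, max=60.86
  SupplierD: min=24.77, max=41.79
  SupplierE: min=16.53, max=16.53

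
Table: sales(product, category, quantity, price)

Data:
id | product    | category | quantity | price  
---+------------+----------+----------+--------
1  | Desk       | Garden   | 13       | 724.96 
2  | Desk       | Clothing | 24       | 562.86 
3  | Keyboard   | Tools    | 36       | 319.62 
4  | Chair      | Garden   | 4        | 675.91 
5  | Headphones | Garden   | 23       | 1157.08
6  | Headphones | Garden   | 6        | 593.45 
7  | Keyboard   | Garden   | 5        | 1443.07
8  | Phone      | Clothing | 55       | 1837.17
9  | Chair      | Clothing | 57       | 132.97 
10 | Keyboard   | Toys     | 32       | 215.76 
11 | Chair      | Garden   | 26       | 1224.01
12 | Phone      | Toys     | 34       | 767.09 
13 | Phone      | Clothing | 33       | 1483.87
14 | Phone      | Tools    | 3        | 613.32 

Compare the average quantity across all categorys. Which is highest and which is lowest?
SELECT category, AVG(quantity)
FROM sales
GROUP BY category
ORDER BY AVG(quantity)

All groups:
  Garden: 12.83
  Tools: 19.50
  Toys: 33.00
  Clothing: 42.25

Highest: Clothing (42.25)
Lowest: Garden (12.83)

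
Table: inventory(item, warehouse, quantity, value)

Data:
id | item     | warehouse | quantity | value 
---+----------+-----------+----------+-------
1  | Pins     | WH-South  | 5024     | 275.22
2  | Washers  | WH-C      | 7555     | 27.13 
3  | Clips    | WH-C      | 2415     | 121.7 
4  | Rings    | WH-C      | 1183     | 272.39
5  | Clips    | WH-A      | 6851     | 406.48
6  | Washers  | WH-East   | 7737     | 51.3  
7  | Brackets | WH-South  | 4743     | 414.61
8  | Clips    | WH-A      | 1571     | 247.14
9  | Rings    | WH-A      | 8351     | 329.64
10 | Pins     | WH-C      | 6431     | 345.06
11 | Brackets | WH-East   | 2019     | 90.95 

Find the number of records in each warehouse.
SELECT warehouse, COUNT(*) as count
FROM inventory
GROUP BY warehouse

Result:
  WH-A: 3
  WH-C: 4
  WH-East: 2
  WH-South: 2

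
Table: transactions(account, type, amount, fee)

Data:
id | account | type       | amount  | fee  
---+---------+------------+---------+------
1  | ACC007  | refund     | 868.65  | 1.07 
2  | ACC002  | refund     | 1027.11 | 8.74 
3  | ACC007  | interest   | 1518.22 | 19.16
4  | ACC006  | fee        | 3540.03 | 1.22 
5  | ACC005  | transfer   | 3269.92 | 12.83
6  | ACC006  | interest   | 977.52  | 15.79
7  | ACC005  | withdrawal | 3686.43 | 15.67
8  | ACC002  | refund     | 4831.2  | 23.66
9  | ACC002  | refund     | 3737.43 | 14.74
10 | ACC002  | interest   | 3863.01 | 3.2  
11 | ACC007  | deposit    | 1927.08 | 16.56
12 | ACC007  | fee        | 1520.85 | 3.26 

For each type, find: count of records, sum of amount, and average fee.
SELECT type,
       COUNT(*) as cnt,
       SUM(amount) as total_amount,
       AVG(fee) as avg_fee
FROM transactions
GROUP BY type

Result:
  deposit: 1 records, 1927.08 total amount, 16.56 avg fee
  fee: 2 records, 5060.88 total amount, 2.24 avg fee
  interest: 3 records, 6358.75 total amount, 12.72 avg fee
  refund: 4 records, 10464.39 total amount, 12.05 avg fee
  transfer: 1 records, 3269.92 total amount, 12.83 avg fee
  withdrawal: 1 records, 3686.43 total amount, 15.67 avg fee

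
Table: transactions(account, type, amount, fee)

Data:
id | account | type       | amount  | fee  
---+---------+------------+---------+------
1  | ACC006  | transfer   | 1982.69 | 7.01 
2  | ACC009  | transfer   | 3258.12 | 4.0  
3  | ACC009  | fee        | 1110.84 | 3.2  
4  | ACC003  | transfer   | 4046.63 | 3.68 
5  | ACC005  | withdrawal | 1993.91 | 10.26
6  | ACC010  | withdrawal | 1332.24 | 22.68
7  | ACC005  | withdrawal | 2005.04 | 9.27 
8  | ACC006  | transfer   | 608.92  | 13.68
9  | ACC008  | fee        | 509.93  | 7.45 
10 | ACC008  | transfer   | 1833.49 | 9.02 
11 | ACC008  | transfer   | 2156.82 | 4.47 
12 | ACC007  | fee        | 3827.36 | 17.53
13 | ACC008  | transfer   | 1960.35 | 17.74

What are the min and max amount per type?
SELECT type, MIN(amount), MAX(amount)
FROM transactions
GROUP BY type

Result:
  fee: min=509.93, max=3827.36
  transfer: min=608.92, max=4046.63
  withdrawal: min=1332.24, max=2005.04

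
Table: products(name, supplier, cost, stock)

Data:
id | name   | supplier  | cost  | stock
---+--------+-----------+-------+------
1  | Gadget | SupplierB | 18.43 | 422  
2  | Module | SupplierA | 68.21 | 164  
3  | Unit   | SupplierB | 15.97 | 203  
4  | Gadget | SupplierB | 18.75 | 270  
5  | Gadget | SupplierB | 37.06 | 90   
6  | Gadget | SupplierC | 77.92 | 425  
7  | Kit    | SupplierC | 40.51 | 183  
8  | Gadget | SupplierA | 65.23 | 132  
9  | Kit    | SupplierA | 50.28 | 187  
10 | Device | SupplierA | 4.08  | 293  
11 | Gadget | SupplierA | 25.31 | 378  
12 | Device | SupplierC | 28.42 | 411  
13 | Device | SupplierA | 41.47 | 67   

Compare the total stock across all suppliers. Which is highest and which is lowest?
SELECT supplier, SUM(stock)
FROM products
GROUP BY supplier
ORDER BY SUM(stock)

All groups:
  SupplierB: 985
  SupplierC: 1019
  SupplierA: 1221

Highest: SupplierA (1221)
Lowest: SupplierB (985)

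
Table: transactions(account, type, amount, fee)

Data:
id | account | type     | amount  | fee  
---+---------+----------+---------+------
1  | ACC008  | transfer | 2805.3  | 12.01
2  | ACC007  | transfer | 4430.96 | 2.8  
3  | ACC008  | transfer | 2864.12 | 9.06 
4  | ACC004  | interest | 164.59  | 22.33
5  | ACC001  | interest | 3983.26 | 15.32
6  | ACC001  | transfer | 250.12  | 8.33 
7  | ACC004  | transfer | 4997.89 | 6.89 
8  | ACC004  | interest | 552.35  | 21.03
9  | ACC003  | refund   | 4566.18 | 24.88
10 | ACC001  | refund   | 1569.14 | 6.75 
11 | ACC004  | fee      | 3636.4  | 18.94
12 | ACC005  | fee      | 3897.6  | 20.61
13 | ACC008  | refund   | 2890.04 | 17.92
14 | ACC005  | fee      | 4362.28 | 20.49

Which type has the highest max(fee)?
SELECT type, MAX(fee) as val
FROM transactions
GROUP BY type
ORDER BY val DESC
LIMIT 1

Result: refund with max(fee) = 24.88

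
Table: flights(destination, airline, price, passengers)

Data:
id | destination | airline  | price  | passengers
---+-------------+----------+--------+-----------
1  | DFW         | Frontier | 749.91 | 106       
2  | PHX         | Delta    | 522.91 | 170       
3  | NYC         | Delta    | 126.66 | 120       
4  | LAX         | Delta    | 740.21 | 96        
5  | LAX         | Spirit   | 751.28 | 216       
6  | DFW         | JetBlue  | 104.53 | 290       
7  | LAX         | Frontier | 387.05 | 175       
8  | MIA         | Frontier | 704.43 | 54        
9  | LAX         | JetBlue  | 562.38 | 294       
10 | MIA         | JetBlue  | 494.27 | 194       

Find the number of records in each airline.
SELECT airline, COUNT(*) as count
FROM flights
GROUP BY airline

Result:
  Delta: 3
  Frontier: 3
  JetBlue: 3
  Spirit: 1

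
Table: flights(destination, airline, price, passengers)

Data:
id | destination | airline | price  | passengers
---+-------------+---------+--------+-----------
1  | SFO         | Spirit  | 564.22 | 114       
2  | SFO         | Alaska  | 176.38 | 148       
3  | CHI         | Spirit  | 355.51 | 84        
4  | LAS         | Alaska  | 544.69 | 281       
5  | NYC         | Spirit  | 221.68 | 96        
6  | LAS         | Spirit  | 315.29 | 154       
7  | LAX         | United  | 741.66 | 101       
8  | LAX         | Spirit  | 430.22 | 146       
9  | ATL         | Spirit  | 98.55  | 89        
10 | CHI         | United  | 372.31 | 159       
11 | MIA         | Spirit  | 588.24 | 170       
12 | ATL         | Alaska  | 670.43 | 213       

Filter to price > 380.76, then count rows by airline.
SELECT airline, COUNT(*)
FROM flights
WHERE price > 380.76
GROUP BY airline

Note: WHERE filters rows before grouping.

Result:
  Alaska: 2
  Spirit: 3
  United: 1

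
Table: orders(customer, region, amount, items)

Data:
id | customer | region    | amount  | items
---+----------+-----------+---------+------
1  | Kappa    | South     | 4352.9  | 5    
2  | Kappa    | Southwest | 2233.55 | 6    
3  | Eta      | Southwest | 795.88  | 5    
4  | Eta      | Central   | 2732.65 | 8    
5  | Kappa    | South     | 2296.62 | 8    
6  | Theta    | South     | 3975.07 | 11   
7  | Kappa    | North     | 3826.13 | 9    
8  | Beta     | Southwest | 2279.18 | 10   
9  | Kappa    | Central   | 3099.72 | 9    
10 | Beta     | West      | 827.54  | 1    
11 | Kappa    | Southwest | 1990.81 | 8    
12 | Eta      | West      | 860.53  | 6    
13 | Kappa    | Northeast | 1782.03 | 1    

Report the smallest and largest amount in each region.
SELECT region, MIN(amount), MAX(amount)
FROM orders
GROUP BY region

Result:
  Central: min=2732.65, max=3099.72
  North: min=3826.13, max=3826.13
  Northeast: min=1782.03, max=1782.03
  South: min=2296.62, max=4352.90
  Southwest: min=795.88, max=2279.18
  West: min=827.54, max=860.53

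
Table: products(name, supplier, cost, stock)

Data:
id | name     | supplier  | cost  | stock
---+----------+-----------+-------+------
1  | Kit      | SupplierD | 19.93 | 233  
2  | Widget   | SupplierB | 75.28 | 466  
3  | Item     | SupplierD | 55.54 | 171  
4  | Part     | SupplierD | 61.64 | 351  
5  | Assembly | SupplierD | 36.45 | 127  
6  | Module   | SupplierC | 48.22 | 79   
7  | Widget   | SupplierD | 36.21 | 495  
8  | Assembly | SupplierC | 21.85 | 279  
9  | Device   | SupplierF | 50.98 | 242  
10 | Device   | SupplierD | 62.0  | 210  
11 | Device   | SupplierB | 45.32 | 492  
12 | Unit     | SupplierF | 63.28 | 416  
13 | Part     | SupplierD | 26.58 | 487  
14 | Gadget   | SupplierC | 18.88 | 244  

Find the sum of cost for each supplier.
SELECT supplier, SUM(cost) as result
FROM products
GROUP BY supplier

Result:
  SupplierB: 120.60
  SupplierC: 88.95
  SupplierD: 298.35
  SupplierF: 114.26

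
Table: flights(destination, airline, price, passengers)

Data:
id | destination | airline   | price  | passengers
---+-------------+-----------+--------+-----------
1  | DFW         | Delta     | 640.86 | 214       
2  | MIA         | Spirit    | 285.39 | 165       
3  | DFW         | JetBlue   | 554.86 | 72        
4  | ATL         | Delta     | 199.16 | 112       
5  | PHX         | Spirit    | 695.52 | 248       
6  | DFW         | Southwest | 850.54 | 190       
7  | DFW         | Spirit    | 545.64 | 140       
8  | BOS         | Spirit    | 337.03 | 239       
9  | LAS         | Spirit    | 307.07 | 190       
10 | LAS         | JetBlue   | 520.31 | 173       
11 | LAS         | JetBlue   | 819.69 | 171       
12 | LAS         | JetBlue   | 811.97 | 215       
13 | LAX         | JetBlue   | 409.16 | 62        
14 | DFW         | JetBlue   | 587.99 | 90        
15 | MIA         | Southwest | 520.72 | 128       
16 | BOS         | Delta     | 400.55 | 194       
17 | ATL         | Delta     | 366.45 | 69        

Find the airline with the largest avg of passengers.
SELECT airline, AVG(passengers) as val
FROM flights
GROUP BY airline
ORDER BY val DESC
LIMIT 1

Result: Spirit with avg(passengers) = 196.40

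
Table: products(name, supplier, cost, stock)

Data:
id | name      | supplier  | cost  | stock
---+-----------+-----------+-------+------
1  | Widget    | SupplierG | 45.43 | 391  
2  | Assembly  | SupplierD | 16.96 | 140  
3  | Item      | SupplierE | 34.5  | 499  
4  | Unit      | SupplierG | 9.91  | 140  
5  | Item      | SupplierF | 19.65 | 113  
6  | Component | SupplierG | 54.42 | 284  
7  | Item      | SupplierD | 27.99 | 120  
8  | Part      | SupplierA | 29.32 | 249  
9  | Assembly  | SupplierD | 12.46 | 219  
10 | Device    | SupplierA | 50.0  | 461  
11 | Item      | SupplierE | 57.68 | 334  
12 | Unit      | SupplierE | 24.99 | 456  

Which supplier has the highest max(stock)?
SELECT supplier, MAX(stock) as val
FROM products
GROUP BY supplier
ORDER BY val DESC
LIMIT 1

Result: SupplierE with max(stock) = 499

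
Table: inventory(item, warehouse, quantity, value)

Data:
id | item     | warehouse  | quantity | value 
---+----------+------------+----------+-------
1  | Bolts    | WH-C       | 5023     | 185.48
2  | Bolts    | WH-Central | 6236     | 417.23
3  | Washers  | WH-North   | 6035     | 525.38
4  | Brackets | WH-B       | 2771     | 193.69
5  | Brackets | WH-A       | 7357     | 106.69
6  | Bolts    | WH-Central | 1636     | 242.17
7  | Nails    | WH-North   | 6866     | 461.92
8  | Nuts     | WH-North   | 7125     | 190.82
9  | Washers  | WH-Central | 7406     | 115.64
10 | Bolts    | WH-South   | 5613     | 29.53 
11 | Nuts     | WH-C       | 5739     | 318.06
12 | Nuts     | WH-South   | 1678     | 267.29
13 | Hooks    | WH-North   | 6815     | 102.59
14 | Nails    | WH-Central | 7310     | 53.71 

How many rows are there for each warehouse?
SELECT warehouse, COUNT(*) as count
FROM inventory
GROUP BY warehouse

Result:
  WH-A: 1
  WH-B: 1
  WH-C: 2
  WH-Central: 4
  WH-North: 4
  WH-South: 2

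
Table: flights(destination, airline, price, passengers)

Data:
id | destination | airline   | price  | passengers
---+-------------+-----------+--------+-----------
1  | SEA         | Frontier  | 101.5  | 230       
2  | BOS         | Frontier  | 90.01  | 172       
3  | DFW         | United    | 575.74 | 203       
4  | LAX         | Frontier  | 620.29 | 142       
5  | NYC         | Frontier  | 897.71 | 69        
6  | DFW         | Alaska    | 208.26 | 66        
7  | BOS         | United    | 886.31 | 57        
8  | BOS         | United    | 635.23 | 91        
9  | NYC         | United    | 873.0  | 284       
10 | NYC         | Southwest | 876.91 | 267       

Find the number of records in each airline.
SELECT airline, COUNT(*) as count
FROM flights
GROUP BY airline

Result:
  Alaska: 1
  Frontier: 4
  Southwest: 1
  United: 4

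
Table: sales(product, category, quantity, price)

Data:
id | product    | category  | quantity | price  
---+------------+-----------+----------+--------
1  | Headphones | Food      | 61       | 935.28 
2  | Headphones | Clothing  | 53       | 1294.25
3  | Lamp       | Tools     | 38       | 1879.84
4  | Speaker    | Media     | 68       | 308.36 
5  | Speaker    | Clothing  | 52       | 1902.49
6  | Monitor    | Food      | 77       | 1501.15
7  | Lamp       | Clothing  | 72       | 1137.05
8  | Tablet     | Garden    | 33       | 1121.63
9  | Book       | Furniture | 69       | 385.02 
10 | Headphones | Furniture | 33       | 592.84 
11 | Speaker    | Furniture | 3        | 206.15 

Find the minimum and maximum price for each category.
SELECT category, MIN(price), MAX(price)
FROM sales
GROUP BY category

Result:
  Clothing: min=1137.05, max=1902.49
  Food: min=935.28, max=1501.15
  Furniture: min=206.15, max=592.84
  Garden: min=1121.63, max=1121.63
  Media: min=308.36, max=308.36
  Tools: min=1879.84, max=1879.84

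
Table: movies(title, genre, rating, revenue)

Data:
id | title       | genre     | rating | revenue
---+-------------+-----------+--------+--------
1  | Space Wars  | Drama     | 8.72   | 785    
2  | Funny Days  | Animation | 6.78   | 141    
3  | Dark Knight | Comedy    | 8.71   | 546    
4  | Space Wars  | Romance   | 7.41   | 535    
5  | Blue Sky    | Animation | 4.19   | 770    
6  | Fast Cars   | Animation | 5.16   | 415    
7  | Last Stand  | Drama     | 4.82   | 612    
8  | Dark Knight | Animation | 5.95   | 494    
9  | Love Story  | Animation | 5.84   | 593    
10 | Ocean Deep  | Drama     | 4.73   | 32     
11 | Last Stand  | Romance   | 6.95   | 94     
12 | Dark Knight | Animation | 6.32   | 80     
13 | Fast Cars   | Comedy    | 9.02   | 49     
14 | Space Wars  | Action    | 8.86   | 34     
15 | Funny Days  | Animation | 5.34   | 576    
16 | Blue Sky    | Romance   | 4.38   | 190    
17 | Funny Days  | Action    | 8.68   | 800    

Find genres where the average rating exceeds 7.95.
SELECT genre, AVG(rating)
FROM movies
GROUP BY genre
HAVING AVG(rating) > 7.95

Result:
  Action: avg=8.77
  Comedy: avg=8.87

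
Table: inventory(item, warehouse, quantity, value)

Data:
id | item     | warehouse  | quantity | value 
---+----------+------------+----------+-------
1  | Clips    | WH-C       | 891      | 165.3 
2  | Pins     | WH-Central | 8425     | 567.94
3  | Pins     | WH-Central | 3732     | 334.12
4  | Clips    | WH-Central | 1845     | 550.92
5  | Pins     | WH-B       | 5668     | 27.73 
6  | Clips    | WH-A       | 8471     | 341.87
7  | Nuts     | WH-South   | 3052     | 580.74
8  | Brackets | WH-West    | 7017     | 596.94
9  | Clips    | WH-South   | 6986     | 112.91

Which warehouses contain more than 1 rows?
SELECT warehouse, COUNT(*) as cnt
FROM inventory
GROUP BY warehouse
HAVING COUNT(*) > 1

Result:
  WH-Central: 3
  WH-South: 2

Note: HAVING filters groups after aggregation, WHERE filters rows before.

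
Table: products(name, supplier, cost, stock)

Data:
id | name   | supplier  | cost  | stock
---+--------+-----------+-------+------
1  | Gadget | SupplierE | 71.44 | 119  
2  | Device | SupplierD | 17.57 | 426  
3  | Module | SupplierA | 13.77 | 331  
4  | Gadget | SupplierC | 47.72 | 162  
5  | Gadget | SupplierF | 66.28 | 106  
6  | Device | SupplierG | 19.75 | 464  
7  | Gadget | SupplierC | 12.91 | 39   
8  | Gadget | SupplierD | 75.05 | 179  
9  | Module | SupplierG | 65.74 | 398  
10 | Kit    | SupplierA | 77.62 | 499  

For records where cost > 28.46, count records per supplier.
SELECT supplier, COUNT(*)
FROM products
WHERE cost > 28.46
GROUP BY supplier

Note: WHERE filters rows before grouping.

Result:
  SupplierA: 1
  SupplierC: 1
  SupplierD: 1
  SupplierE: 1
  SupplierF: 1
  SupplierG: 1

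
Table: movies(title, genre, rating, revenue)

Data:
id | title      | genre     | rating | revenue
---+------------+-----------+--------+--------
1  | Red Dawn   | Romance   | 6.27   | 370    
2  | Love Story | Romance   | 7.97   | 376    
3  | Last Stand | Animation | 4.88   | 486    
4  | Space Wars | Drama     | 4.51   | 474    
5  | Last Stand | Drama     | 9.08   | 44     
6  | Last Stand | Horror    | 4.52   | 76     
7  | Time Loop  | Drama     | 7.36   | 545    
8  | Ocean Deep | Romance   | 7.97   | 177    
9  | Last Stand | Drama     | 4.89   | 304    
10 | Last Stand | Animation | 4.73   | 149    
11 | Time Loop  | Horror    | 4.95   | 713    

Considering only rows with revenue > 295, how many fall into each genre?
SELECT genre, COUNT(*)
FROM movies
WHERE revenue > 295
GROUP BY genre

Note: WHERE filters rows before grouping.

Result:
  Animation: 1
  Drama: 3
  Horror: 1
  Romance: 2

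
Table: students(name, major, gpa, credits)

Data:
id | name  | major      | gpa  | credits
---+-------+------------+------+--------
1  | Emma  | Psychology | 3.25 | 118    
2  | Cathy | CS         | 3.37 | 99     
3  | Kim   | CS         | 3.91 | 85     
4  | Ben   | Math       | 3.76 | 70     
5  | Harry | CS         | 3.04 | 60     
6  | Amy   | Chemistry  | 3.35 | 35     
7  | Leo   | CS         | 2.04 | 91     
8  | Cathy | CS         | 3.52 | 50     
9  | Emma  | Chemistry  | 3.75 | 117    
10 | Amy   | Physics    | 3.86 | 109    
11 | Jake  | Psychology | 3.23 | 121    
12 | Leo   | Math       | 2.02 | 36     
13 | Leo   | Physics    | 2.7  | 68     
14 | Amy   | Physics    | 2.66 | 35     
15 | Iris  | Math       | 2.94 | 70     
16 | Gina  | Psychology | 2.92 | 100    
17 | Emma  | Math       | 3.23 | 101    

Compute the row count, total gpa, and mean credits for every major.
SELECT major,
       COUNT(*) as cnt,
       SUM(gpa) as total_gpa,
       AVG(credits) as avg_credits
FROM students
GROUP BY major

Result:
  CS: 5 records, 15.88 total gpa, 77.00 avg credits
  Chemistry: 2 records, 7.10 total gpa, 76.00 avg credits
  Math: 4 records, 11.95 total gpa, 69.25 avg credits
  Physics: 3 records, 9.22 total gpa, 70.67 avg credits
  Psychology: 3 records, 9.40 total gpa, 113.00 avg credits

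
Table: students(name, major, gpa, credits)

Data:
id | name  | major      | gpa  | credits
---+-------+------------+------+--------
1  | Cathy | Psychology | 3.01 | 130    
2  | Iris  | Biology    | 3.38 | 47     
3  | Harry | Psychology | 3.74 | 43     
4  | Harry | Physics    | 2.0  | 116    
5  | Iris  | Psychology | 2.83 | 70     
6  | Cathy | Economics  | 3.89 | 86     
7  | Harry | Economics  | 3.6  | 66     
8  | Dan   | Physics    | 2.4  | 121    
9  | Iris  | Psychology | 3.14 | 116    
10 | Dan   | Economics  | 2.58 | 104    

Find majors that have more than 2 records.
SELECT major, COUNT(*) as cnt
FROM students
GROUP BY major
HAVING COUNT(*) > 2

Result:
  Economics: 3
  Psychology: 4

Note: HAVING filters groups after aggregation, WHERE filters rows before.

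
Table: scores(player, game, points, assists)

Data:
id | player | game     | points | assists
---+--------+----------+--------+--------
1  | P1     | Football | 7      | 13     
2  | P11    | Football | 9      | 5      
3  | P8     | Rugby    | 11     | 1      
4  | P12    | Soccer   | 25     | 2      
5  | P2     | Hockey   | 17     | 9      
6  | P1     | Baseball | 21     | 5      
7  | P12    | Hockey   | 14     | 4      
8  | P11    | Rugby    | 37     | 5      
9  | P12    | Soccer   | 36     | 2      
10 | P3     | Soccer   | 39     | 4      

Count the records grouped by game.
SELECT game, COUNT(*) as count
FROM scores
GROUP BY game

Result:
  Baseball: 1
  Football: 2
  Hockey: 2
  Rugby: 2
  Soccer: 3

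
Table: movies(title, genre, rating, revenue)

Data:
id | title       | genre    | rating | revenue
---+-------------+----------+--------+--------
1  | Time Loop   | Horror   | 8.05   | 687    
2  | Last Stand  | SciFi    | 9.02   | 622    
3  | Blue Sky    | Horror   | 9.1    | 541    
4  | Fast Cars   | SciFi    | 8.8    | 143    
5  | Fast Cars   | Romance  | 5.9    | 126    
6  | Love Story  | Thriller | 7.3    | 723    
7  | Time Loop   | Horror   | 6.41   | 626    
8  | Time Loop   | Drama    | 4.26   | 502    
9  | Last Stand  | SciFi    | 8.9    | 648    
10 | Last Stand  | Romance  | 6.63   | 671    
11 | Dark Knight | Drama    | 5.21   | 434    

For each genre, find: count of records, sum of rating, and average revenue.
SELECT genre,
       COUNT(*) as cnt,
       SUM(rating) as total_rating,
       AVG(revenue) as avg_revenue
FROM movies
GROUP BY genre

Result:
  Drama: 2 records, 9.47 total rating, 468.00 avg revenue
  Horror: 3 records, 23.56 total rating, 618.00 avg revenue
  Romance: 2 records, 12.53 total rating, 398.50 avg revenue
  SciFi: 3 records, 26.72 total rating, 471.00 avg revenue
  Thriller: 1 records, 7.30 total rating, 723.00 avg revenue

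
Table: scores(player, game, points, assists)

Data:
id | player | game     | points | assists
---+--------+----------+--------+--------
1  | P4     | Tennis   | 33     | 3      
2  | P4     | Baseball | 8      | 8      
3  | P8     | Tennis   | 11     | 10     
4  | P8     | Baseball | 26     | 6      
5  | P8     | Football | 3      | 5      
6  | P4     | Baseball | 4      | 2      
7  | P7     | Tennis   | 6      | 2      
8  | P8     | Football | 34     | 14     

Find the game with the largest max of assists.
SELECT game, MAX(assists) as val
FROM scores
GROUP BY game
ORDER BY val DESC
LIMIT 1

Result: Football with max(assists) = 14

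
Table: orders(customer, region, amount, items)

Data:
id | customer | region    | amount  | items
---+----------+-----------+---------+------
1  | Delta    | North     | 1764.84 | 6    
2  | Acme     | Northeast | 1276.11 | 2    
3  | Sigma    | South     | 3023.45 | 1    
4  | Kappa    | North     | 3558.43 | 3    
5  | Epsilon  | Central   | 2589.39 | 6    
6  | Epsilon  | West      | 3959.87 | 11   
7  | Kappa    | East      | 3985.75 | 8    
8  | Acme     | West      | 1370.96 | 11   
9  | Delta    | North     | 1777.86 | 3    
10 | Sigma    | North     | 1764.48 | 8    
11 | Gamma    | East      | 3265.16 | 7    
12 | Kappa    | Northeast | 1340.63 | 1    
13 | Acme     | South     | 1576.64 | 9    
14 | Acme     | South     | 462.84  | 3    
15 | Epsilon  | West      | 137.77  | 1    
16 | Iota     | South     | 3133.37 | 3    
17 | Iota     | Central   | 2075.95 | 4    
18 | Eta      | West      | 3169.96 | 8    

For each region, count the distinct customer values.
SELECT region, COUNT(DISTINCT customer)
FROM orders
GROUP BY region

Result:
  Central: 2 distinct
  East: 2 distinct
  North: 3 distinct
  Northeast: 2 distinct
  South: 3 distinct
  West: 3 distinct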